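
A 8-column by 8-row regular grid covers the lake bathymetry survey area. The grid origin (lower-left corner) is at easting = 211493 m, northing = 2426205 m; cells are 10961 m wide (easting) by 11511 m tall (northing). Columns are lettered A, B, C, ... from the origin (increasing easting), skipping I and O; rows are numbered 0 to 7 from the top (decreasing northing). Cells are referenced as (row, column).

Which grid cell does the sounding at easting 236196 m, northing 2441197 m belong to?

Column index: ⌊(236196 − 211493) / 10961⌋ = ⌊2.254⌋ = 2 → column C
Row offset from origin: ⌊(2441197 − 2426205) / 11511⌋ = ⌊1.302⌋ = 1 → row 6 (counted from top)

(6, C)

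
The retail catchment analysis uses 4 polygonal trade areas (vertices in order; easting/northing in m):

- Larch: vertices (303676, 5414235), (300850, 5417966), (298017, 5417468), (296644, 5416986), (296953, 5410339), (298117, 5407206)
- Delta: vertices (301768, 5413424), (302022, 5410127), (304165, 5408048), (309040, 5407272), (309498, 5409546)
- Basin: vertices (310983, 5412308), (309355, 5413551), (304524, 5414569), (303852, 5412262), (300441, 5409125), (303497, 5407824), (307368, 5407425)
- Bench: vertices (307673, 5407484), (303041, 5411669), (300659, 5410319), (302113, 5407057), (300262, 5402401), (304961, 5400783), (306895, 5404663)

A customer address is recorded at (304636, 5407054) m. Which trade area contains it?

Bench

Cast a ray rightward from (304636, 5407054). For each polygon, the edges (by vertex number in listed order) whose endpoints lie on opposite sides of northing = 5407054, where each meets that height, and whether that is right or left of the point:
Larch: no edge straddles that height → 0 crossings.
Delta: no edge straddles that height → 0 crossings.
Basin: no edge straddles that height → 0 crossings.
Bench: 4–5 at easting≈302111.8 (left), 7–1 at easting≈307554.4 (right) → 1 crossing.
Only Bench has an odd count, so the point is inside Bench.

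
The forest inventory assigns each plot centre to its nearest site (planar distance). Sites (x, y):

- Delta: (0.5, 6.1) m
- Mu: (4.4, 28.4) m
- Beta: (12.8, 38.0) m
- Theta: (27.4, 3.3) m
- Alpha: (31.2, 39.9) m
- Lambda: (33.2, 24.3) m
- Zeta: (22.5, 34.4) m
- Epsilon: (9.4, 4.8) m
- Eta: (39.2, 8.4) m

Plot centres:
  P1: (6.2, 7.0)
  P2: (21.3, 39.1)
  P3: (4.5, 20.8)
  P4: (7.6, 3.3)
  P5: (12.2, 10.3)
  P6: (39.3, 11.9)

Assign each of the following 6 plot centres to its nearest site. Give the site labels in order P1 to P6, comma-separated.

Epsilon, Zeta, Mu, Epsilon, Epsilon, Eta

P1 → Epsilon (d²=15.08)
P2 → Zeta (d²=23.53)
P3 → Mu (d²=57.77)
P4 → Epsilon (d²=5.49)
P5 → Epsilon (d²=38.09)
P6 → Eta (d²=12.26)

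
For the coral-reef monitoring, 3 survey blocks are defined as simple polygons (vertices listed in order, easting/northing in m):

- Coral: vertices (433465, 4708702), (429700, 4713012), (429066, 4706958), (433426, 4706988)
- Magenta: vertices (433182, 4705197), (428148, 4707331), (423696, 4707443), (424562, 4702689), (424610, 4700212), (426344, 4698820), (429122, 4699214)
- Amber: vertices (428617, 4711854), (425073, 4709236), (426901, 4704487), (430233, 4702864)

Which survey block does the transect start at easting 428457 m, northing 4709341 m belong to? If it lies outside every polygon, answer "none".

Amber

Cast a ray rightward from (428457, 4709341). For each polygon, the edges (by vertex number in listed order) whose endpoints lie on opposite sides of northing = 4709341, where each meets that height, and whether that is right or left of the point:
Coral: 1–2 at easting≈432906.8 (right), 2–3 at easting≈429315.6 (right) → 2 crossings.
Magenta: no edge straddles that height → 0 crossings.
Amber: 1–2 at easting≈425215.1 (left), 4–1 at easting≈429068.7 (right) → 1 crossing.
Only Amber has an odd count, so the point is inside Amber.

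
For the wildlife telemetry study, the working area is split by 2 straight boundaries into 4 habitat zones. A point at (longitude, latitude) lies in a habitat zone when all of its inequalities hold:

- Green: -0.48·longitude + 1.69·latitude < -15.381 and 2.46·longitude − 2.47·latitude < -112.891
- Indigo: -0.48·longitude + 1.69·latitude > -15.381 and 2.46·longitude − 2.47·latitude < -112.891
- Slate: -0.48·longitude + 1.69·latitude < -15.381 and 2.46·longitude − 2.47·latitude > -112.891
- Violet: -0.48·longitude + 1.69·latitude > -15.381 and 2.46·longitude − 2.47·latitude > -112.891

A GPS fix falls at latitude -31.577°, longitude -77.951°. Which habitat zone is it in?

-0.48·-77.951 + 1.69·-31.577 = -15.949, which is < -15.381
2.46·-77.951 − 2.47·-31.577 = -113.764, which is < -112.891
This sign pattern matches Green.

Green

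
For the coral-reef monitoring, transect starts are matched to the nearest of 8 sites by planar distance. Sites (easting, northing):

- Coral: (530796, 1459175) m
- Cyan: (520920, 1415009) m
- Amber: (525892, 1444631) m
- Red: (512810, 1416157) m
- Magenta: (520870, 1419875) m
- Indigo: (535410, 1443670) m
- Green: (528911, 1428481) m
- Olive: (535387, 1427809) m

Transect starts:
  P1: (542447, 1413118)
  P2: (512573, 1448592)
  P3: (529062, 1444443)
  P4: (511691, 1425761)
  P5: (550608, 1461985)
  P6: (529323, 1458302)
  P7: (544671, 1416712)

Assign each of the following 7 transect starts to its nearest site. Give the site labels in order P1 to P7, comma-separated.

Olive, Amber, Amber, Red, Coral, Coral, Olive

P1 → Olive (d²=265669081.00)
P2 → Amber (d²=193085282.00)
P3 → Amber (d²=10084244.00)
P4 → Red (d²=93488977.00)
P5 → Coral (d²=400411444.00)
P6 → Coral (d²=2931858.00)
P7 → Olive (d²=209336065.00)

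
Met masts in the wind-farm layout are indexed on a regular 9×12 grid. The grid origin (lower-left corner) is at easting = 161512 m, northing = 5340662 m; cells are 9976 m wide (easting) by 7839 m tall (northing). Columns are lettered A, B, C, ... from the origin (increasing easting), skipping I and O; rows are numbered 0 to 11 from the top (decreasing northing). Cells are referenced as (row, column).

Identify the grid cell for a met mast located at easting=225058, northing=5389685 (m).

(5, G)

Column index: ⌊(225058 − 161512) / 9976⌋ = ⌊6.370⌋ = 6 → column G
Row offset from origin: ⌊(5389685 − 5340662) / 7839⌋ = ⌊6.254⌋ = 6 → row 5 (counted from top)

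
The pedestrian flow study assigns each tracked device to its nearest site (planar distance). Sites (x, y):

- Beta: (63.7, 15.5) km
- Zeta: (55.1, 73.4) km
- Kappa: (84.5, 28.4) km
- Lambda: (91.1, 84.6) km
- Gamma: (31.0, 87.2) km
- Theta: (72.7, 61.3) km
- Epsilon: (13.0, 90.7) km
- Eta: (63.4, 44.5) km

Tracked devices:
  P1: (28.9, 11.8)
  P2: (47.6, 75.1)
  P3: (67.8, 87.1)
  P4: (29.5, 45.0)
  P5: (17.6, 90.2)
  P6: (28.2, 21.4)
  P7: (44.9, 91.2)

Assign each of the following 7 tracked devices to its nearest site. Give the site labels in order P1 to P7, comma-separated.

Beta, Zeta, Zeta, Eta, Epsilon, Beta, Gamma

P1 → Beta (d²=1224.73)
P2 → Zeta (d²=59.14)
P3 → Zeta (d²=348.98)
P4 → Eta (d²=1149.46)
P5 → Epsilon (d²=21.41)
P6 → Beta (d²=1295.06)
P7 → Gamma (d²=209.21)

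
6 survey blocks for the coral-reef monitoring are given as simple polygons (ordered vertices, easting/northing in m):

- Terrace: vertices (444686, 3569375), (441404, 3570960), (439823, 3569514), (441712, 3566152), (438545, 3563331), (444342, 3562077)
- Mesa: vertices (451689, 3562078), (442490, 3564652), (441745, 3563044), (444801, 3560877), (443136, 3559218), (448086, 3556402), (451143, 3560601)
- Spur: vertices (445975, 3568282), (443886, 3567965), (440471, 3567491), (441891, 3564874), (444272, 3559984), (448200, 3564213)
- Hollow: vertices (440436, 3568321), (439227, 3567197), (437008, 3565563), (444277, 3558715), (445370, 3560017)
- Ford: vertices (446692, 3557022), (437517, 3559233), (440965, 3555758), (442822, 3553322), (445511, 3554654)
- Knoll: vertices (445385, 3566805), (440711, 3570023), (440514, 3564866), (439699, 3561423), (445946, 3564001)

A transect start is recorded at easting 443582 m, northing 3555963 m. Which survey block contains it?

Ford

Cast a ray rightward from (443582, 3555963). For each polygon, the edges (by vertex number in listed order) whose endpoints lie on opposite sides of northing = 3555963, where each meets that height, and whether that is right or left of the point:
Terrace: no edge straddles that height → 0 crossings.
Mesa: no edge straddles that height → 0 crossings.
Spur: no edge straddles that height → 0 crossings.
Hollow: no edge straddles that height → 0 crossings.
Ford: 2–3 at easting≈440761.6 (left), 5–1 at easting≈446163.8 (right) → 1 crossing.
Knoll: no edge straddles that height → 0 crossings.
Only Ford has an odd count, so the point is inside Ford.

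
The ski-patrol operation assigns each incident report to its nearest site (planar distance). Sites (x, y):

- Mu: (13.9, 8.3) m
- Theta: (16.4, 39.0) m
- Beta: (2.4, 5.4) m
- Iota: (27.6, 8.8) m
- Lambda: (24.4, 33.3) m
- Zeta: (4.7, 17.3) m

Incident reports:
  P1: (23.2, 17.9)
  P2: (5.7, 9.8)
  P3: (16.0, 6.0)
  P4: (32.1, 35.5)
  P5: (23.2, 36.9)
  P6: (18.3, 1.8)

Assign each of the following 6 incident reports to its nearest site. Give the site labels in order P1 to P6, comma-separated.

P1 → Iota (d²=102.17)
P2 → Beta (d²=30.25)
P3 → Mu (d²=9.70)
P4 → Lambda (d²=64.13)
P5 → Lambda (d²=14.40)
P6 → Mu (d²=61.61)

Iota, Beta, Mu, Lambda, Lambda, Mu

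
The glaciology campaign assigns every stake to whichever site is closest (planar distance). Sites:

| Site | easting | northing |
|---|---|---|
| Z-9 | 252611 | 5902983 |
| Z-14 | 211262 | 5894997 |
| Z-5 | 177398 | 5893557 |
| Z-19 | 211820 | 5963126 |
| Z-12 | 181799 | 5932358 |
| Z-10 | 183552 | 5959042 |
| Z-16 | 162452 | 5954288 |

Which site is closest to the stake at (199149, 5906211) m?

Squared distances to each site:
Z-9: 2868605428.000; Z-14: 272478565.000; Z-5: 633229717.000; Z-19: 3399871466.000; Z-12: 984688109.000; Z-10: 3034380970.000; Z-16: 3658067738.000.
Minimum at Z-14.

Z-14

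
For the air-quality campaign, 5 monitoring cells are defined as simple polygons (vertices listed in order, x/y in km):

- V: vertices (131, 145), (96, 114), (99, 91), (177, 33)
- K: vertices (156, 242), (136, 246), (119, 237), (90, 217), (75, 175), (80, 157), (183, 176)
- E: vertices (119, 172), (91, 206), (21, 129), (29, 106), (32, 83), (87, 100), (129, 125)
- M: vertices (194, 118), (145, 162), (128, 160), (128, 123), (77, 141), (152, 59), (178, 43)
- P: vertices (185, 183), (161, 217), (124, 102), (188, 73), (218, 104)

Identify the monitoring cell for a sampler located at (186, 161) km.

Cast a ray rightward from (186, 161). For each polygon, the edges (by vertex number in listed order) whose endpoints lie on opposite sides of y = 161, where each meets that height, and whether that is right or left of the point:
V: no edge straddles that height → 0 crossings.
K: 5–6 at x≈78.9 (left), 6–7 at x≈101.7 (left) → 0 crossings.
E: 2–3 at x≈50.1 (left), 7–1 at x≈121.3 (left) → 0 crossings.
M: 1–2 at x≈146.1 (left), 2–3 at x≈136.5 (left) → 0 crossings.
P: 2–3 at x≈143.0 (left), 5–1 at x≈194.2 (right) → 1 crossing.
Only P has an odd count, so the point is inside P.

P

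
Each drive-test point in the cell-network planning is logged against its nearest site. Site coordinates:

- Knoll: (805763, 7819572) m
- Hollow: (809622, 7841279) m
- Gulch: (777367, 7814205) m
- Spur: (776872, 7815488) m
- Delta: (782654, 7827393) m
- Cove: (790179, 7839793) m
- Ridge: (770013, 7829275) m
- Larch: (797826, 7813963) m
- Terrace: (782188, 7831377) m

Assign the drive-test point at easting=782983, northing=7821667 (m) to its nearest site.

Squared distances to each site:
Knoll: 523317425.000; Hollow: 1094266865.000; Gulch: 87220900.000; Spur: 75524362.000; Delta: 32895317.000; Cove: 380334292.000; Ridge: 226102564.000; Larch: 279666265.000; Terrace: 94916125.000.
Minimum at Delta.

Delta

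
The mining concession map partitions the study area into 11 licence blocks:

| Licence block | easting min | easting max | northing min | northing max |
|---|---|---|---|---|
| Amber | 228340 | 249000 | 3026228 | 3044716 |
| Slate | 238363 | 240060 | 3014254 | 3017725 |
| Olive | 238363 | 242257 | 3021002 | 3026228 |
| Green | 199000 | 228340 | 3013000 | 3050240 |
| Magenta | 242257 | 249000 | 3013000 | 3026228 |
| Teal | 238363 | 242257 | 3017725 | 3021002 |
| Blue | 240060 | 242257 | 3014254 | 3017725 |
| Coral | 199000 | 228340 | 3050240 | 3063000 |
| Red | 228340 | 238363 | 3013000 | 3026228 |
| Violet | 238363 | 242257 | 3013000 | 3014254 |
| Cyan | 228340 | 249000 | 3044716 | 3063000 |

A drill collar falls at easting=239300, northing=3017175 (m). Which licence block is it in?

Slate

The point has easting = 239300 and northing = 3017175.
Only Slate satisfies 238363 ≤ easting ≤ 240060 and 3014254 ≤ northing ≤ 3017725.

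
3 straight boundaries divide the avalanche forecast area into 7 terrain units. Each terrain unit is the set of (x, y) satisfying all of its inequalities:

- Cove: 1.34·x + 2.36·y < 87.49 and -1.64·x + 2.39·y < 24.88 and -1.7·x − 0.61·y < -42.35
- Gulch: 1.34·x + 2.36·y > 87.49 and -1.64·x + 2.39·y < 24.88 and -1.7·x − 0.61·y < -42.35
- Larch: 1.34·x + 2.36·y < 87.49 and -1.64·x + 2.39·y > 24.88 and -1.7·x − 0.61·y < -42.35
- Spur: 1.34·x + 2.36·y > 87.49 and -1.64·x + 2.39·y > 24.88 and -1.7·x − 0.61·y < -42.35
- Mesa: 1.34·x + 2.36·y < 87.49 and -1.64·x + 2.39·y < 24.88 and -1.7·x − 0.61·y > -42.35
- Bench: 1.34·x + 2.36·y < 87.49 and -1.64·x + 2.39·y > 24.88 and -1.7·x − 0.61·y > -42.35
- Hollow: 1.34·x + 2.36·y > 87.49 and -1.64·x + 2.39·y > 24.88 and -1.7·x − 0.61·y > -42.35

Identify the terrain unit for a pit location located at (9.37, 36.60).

1.34·9.37 + 2.36·36.60 = 98.932, which is > 87.49
-1.64·9.37 + 2.39·36.60 = 72.107, which is > 24.88
-1.7·9.37 − 0.61·36.60 = -38.255, which is > -42.35
This sign pattern matches Hollow.

Hollow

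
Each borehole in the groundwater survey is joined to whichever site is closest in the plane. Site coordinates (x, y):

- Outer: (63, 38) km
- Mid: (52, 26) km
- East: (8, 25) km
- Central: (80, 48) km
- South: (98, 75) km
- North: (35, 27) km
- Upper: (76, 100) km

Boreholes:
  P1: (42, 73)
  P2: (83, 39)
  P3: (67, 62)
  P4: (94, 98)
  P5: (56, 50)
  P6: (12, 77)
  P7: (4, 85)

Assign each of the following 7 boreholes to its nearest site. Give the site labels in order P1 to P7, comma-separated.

P1 → Outer (d²=1666.00)
P2 → Central (d²=90.00)
P3 → Central (d²=365.00)
P4 → Upper (d²=328.00)
P5 → Outer (d²=193.00)
P6 → East (d²=2720.00)
P7 → East (d²=3616.00)

Outer, Central, Central, Upper, Outer, East, East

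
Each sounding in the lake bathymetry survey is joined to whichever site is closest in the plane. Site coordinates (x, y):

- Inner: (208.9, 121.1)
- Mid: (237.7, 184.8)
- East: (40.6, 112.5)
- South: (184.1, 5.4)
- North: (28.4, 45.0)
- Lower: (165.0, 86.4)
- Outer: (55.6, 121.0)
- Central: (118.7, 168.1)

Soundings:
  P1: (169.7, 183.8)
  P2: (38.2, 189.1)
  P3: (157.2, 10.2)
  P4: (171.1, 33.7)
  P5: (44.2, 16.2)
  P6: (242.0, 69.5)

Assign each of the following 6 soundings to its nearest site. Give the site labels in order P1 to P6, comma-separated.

P1 → Central (d²=2847.49)
P2 → Outer (d²=4940.37)
P3 → South (d²=746.65)
P4 → South (d²=969.89)
P5 → North (d²=1079.08)
P6 → Inner (d²=3758.17)

Central, Outer, South, South, North, Inner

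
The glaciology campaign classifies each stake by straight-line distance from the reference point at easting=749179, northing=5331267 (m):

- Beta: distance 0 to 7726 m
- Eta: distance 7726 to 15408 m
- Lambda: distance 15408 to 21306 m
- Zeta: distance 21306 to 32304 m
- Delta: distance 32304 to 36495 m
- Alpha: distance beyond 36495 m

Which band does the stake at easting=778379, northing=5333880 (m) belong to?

Zeta

Distance = √((778379−749179)² + (5333880−5331267)²) = √(852640000.000 + 6827769.000) = 29316.681 m.
21306 ≤ 29316.681 < 32304 → Zeta.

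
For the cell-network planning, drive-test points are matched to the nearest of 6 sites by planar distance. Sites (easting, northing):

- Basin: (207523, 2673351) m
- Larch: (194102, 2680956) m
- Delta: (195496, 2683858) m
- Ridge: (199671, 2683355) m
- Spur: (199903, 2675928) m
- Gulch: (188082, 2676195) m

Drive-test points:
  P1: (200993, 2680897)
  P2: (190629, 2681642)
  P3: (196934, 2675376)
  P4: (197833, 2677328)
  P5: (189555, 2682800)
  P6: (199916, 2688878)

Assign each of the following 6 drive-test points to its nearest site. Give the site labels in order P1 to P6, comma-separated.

P1 → Ridge (d²=7789448.00)
P2 → Larch (d²=12532325.00)
P3 → Spur (d²=9119665.00)
P4 → Spur (d²=6244900.00)
P5 → Larch (d²=24075545.00)
P6 → Ridge (d²=30563554.00)

Ridge, Larch, Spur, Spur, Larch, Ridge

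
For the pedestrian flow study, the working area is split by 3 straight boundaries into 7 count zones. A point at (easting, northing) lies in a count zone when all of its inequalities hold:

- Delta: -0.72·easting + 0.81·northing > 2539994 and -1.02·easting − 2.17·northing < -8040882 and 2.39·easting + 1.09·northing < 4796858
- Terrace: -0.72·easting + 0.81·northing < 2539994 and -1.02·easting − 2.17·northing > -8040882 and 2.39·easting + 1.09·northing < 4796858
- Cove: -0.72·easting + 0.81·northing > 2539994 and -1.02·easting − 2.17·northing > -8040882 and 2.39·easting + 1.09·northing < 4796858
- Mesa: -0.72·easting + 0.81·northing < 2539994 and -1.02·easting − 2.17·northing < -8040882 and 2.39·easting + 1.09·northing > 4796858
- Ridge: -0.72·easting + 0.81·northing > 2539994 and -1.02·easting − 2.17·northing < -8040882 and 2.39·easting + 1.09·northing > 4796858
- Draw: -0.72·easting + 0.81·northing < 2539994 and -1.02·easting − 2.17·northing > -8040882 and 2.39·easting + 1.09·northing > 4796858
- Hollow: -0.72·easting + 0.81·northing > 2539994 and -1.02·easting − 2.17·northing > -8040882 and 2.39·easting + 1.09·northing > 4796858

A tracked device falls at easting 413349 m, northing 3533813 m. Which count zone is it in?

-0.72·413349 + 0.81·3533813 = 2564777.250, which is > 2539994
-1.02·413349 − 2.17·3533813 = -8089990.190, which is < -8040882
2.39·413349 + 1.09·3533813 = 4839760.280, which is > 4796858
This sign pattern matches Ridge.

Ridge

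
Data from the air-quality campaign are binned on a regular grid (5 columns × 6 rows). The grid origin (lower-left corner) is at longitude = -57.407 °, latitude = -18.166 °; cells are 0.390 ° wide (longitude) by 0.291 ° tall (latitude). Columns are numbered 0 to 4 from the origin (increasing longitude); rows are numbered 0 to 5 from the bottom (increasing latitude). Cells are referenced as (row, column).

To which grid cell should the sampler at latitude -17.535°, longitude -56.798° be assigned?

(2, 1)

Column index: ⌊(-56.798 − -57.407) / 0.390⌋ = ⌊1.562⌋ = 1
Row offset from origin: ⌊(-17.535 − -18.166) / 0.291⌋ = ⌊2.168⌋ = 2 → row 2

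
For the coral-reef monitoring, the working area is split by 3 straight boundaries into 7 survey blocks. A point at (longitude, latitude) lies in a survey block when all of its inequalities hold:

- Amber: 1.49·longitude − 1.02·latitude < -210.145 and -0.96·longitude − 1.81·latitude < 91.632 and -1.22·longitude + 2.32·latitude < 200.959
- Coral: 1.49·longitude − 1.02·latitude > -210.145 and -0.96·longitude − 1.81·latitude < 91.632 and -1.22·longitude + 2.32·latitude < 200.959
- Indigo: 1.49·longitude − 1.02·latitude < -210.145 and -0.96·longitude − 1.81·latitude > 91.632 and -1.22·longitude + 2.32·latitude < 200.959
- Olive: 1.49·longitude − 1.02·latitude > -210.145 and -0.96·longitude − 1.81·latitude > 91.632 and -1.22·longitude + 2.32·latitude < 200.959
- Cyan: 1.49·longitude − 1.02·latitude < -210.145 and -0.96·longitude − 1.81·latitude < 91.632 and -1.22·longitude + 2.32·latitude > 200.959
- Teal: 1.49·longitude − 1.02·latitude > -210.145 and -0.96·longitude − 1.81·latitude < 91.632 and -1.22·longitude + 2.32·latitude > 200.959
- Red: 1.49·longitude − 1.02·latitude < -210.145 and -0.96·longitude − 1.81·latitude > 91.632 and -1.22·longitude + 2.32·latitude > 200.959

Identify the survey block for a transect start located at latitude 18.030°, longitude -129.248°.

Amber

1.49·-129.248 − 1.02·18.030 = -210.970, which is < -210.145
-0.96·-129.248 − 1.81·18.030 = 91.444, which is < 91.632
-1.22·-129.248 + 2.32·18.030 = 199.512, which is < 200.959
This sign pattern matches Amber.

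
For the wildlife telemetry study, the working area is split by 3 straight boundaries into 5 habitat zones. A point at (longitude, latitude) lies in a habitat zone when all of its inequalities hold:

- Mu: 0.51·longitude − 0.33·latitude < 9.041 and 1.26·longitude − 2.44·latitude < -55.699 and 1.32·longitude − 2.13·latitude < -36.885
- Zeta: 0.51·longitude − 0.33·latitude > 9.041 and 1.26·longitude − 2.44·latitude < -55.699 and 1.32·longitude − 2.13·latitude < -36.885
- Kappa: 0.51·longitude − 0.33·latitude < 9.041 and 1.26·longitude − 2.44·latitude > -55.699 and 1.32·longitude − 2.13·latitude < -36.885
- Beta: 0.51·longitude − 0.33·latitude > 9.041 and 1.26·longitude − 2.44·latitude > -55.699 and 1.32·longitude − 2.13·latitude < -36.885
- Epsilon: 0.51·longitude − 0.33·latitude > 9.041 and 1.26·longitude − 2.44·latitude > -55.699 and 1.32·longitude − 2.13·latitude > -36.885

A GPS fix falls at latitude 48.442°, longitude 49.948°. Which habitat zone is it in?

0.51·49.948 − 0.33·48.442 = 9.488, which is > 9.041
1.26·49.948 − 2.44·48.442 = -55.264, which is > -55.699
1.32·49.948 − 2.13·48.442 = -37.250, which is < -36.885
This sign pattern matches Beta.

Beta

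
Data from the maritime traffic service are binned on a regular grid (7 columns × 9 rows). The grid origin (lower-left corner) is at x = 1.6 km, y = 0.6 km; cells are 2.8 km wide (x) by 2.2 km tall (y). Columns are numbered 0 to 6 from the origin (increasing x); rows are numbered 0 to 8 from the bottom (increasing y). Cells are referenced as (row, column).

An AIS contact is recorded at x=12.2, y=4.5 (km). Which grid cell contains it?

Column index: ⌊(12.2 − 1.6) / 2.8⌋ = ⌊3.786⌋ = 3
Row offset from origin: ⌊(4.5 − 0.6) / 2.2⌋ = ⌊1.773⌋ = 1 → row 1

(1, 3)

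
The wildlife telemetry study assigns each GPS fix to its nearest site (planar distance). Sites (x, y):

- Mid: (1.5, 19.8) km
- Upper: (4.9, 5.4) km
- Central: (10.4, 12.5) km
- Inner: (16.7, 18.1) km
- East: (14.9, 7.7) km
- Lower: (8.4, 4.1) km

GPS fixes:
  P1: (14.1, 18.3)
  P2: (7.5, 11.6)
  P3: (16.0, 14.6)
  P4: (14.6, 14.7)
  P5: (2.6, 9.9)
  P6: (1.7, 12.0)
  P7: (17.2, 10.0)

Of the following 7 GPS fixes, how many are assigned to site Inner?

P1 → Inner
P2 → Central
P3 → Inner
P4 → Inner
P5 → Upper
P6 → Upper
P7 → East
3 of the 7 go to Inner.

3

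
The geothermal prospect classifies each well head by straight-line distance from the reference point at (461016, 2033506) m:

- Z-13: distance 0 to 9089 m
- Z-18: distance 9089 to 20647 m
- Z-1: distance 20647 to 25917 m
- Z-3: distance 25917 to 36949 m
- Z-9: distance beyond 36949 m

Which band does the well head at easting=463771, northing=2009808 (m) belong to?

Z-1

Distance = √((463771−461016)² + (2009808−2033506)²) = √(7590025.000 + 561595204.000) = 23857.603 m.
20647 ≤ 23857.603 < 25917 → Z-1.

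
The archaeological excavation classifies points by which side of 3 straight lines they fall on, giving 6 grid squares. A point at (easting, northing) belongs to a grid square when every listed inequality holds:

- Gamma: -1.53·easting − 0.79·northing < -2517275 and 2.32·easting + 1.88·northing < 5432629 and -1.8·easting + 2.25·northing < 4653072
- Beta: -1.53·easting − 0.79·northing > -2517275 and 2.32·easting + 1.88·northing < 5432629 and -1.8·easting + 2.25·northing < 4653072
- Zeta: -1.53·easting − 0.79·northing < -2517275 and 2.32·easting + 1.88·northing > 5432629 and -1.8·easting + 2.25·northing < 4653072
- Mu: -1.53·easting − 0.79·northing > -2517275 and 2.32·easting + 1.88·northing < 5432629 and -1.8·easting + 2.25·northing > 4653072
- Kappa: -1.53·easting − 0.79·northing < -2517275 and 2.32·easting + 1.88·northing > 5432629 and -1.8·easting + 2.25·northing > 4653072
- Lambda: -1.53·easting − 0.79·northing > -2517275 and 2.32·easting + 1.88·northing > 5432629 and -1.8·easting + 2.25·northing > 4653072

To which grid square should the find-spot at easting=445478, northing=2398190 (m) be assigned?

Zeta

-1.53·445478 − 0.79·2398190 = -2576151.440, which is < -2517275
2.32·445478 + 1.88·2398190 = 5542106.160, which is > 5432629
-1.8·445478 + 2.25·2398190 = 4594067.100, which is < 4653072
This sign pattern matches Zeta.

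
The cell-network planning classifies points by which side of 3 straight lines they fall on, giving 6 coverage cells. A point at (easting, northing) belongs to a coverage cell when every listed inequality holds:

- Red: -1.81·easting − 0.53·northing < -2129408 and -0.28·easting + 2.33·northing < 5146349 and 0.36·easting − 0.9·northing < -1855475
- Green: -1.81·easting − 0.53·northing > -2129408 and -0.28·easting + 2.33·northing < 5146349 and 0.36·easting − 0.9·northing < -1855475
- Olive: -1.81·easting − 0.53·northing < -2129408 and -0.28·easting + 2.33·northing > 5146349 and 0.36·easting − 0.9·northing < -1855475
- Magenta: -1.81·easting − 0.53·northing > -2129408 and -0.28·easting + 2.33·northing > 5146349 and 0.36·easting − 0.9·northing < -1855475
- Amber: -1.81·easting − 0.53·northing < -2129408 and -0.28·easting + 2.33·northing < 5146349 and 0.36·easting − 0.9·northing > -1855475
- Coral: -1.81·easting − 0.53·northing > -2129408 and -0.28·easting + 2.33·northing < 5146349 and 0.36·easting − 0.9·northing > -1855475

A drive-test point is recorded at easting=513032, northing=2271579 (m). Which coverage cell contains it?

-1.81·513032 − 0.53·2271579 = -2132524.790, which is < -2129408
-0.28·513032 + 2.33·2271579 = 5149130.110, which is > 5146349
0.36·513032 − 0.9·2271579 = -1859729.580, which is < -1855475
This sign pattern matches Olive.

Olive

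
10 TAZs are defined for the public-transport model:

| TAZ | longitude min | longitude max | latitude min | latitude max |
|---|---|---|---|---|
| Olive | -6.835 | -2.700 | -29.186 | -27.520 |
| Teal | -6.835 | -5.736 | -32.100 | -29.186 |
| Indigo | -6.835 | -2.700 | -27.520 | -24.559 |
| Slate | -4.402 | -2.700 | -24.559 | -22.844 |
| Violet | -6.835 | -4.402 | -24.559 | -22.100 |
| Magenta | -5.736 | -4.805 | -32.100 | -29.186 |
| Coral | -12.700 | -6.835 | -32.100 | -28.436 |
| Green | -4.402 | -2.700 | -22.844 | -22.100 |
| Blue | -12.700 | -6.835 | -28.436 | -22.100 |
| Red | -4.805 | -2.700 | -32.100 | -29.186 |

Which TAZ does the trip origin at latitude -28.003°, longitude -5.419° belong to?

Olive

The point has longitude = -5.419 and latitude = -28.003.
Only Olive satisfies -6.835 ≤ longitude ≤ -2.700 and -29.186 ≤ latitude ≤ -27.520.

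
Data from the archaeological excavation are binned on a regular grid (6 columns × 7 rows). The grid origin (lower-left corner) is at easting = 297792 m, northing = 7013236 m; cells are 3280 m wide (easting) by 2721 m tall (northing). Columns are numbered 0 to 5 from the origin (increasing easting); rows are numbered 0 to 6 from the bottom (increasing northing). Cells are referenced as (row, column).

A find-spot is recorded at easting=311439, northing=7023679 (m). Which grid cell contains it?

Column index: ⌊(311439 − 297792) / 3280⌋ = ⌊4.161⌋ = 4
Row offset from origin: ⌊(7023679 − 7013236) / 2721⌋ = ⌊3.838⌋ = 3 → row 3

(3, 4)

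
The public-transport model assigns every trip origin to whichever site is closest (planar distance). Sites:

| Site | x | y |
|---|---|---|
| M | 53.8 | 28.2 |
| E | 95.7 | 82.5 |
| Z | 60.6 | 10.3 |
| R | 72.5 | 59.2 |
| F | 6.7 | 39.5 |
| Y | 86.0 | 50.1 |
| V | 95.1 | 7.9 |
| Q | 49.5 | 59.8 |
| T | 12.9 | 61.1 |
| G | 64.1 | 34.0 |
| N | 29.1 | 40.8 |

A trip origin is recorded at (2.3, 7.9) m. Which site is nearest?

Squared distances to each site:
M: 3064.340; E: 14288.720; Z: 3404.650; R: 7559.730; F: 1017.920; Y: 8786.530; V: 8611.840; Q: 4921.450; T: 2942.600; G: 4500.450; N: 1800.650.
Minimum at F.

F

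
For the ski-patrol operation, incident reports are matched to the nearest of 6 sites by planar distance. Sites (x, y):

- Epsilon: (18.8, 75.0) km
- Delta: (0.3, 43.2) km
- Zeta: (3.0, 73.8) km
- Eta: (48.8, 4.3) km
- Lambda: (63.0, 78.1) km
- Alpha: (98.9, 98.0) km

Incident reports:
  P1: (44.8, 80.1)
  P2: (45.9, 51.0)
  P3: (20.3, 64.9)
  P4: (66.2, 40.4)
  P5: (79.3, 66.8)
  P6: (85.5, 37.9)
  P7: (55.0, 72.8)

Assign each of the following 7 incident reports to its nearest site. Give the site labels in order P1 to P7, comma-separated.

P1 → Lambda (d²=335.24)
P2 → Lambda (d²=1026.82)
P3 → Epsilon (d²=104.26)
P4 → Lambda (d²=1431.53)
P5 → Lambda (d²=393.38)
P6 → Lambda (d²=2122.29)
P7 → Lambda (d²=92.09)

Lambda, Lambda, Epsilon, Lambda, Lambda, Lambda, Lambda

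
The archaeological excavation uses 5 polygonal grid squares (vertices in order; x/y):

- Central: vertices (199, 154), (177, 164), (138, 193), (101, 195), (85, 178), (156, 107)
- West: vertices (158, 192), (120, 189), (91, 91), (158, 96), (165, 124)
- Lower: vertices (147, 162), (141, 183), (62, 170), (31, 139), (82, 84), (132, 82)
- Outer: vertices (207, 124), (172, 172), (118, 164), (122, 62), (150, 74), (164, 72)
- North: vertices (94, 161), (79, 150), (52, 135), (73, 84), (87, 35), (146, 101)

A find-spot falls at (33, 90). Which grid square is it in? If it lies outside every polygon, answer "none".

Cast a ray rightward from (33, 90). For each polygon, the edges (by vertex number in listed order) whose endpoints lie on opposite sides of y = 90, where each meets that height, and whether that is right or left of the point:
Central: no edge straddles that height → 0 crossings.
West: no edge straddles that height → 0 crossings.
Lower: 4–5 at x≈76.4 (right), 6–1 at x≈133.5 (right) → 2 crossings.
Outer: 3–4 at x≈120.9 (right), 6–1 at x≈178.9 (right) → 2 crossings.
North: 3–4 at x≈70.5 (right), 5–6 at x≈136.2 (right) → 2 crossings.
All counts are even, so the point lies outside every listed polygon.

none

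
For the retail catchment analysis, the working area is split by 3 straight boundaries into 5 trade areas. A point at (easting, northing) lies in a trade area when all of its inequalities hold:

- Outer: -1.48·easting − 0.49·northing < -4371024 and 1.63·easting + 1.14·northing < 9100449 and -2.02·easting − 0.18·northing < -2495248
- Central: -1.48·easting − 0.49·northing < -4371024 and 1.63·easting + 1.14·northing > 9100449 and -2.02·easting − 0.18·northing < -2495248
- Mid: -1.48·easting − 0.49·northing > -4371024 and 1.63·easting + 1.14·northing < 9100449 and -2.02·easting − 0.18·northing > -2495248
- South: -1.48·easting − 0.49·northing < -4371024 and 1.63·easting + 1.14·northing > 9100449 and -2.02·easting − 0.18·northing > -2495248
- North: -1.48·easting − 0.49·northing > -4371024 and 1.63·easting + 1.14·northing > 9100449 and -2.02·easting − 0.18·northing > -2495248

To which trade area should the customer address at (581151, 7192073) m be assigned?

South

-1.48·581151 − 0.49·7192073 = -4384219.250, which is < -4371024
1.63·581151 + 1.14·7192073 = 9146239.350, which is > 9100449
-2.02·581151 − 0.18·7192073 = -2468498.160, which is > -2495248
This sign pattern matches South.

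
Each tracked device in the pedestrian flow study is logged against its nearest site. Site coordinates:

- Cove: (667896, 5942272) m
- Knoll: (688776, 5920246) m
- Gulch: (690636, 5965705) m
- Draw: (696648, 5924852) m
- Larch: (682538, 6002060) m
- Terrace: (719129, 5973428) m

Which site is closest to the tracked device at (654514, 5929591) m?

Squared distances to each site:
Cove: 339885685.000; Knoll: 1261213669.000; Gulch: 2609019880.000; Draw: 1797732077.000; Larch: 6037100537.000; Terrace: 6096780794.000.
Minimum at Cove.

Cove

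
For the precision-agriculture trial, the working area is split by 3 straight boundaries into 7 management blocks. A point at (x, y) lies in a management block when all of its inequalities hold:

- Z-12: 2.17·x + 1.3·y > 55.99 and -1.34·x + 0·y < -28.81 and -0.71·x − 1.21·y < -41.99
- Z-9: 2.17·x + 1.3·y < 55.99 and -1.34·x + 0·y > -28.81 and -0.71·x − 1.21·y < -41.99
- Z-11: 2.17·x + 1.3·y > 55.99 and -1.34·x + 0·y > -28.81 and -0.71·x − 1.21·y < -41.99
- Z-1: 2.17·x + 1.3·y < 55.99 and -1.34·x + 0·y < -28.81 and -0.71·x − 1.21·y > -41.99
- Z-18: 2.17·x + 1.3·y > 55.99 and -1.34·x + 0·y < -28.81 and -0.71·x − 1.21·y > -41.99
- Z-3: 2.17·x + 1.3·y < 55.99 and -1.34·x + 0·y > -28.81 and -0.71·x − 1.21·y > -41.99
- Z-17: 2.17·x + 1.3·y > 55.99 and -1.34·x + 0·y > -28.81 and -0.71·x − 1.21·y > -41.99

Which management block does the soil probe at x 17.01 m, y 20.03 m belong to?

2.17·17.01 + 1.3·20.03 = 62.951, which is > 55.99
-1.34·17.01 + 0·20.03 = -22.793, which is > -28.81
-0.71·17.01 − 1.21·20.03 = -36.313, which is > -41.99
This sign pattern matches Z-17.

Z-17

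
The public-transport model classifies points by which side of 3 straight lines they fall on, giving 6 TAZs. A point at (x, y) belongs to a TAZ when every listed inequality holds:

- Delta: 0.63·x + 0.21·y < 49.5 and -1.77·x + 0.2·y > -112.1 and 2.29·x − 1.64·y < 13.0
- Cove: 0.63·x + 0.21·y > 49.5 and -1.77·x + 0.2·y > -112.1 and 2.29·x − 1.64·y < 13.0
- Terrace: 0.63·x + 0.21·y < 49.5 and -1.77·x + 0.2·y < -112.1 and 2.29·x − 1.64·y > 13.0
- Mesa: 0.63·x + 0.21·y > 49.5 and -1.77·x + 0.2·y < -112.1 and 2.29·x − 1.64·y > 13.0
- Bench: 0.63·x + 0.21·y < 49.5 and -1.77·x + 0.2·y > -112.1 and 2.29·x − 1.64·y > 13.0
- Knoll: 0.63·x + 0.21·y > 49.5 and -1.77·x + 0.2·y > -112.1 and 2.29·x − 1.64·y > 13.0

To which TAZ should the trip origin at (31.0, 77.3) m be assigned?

Delta

0.63·31.0 + 0.21·77.3 = 35.763, which is < 49.5
-1.77·31.0 + 0.2·77.3 = -39.410, which is > -112.1
2.29·31.0 − 1.64·77.3 = -55.782, which is < 13.0
This sign pattern matches Delta.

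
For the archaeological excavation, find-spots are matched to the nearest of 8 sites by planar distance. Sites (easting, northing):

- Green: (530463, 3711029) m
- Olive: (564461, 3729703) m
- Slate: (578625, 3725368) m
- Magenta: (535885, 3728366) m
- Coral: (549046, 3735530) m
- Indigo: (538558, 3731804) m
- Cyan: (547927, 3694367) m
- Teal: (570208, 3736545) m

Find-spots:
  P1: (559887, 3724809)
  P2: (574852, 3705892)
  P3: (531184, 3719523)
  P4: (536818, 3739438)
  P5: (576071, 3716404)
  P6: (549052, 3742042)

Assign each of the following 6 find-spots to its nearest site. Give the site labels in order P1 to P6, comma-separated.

P1 → Olive (d²=44872712.00)
P2 → Slate (d²=393550105.00)
P3 → Green (d²=72667877.00)
P4 → Indigo (d²=61305556.00)
P5 → Slate (d²=86876212.00)
P6 → Coral (d²=42406180.00)

Olive, Slate, Green, Indigo, Slate, Coral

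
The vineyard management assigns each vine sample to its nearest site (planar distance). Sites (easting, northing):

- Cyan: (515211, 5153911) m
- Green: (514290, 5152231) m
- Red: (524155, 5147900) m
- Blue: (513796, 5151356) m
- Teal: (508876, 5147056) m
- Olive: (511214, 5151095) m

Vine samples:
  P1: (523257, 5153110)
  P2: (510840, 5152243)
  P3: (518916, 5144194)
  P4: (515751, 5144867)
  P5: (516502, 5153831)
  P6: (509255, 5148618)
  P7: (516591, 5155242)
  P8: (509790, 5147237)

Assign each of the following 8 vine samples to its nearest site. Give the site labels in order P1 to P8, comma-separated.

P1 → Red (d²=27950504.00)
P2 → Olive (d²=1457780.00)
P3 → Red (d²=41181557.00)
P4 → Blue (d²=45929146.00)
P5 → Cyan (d²=1673081.00)
P6 → Teal (d²=2583485.00)
P7 → Cyan (d²=3675961.00)
P8 → Teal (d²=868157.00)

Red, Olive, Red, Blue, Cyan, Teal, Cyan, Teal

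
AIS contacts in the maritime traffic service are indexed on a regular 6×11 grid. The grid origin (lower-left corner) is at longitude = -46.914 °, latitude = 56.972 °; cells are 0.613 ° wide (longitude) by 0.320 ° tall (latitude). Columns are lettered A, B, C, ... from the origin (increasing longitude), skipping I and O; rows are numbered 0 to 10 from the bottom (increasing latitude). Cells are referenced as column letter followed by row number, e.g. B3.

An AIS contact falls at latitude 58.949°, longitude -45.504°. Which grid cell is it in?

Column index: ⌊(-45.504 − -46.914) / 0.613⌋ = ⌊2.300⌋ = 2 → column C
Row offset from origin: ⌊(58.949 − 56.972) / 0.320⌋ = ⌊6.178⌋ = 6 → row 6

C6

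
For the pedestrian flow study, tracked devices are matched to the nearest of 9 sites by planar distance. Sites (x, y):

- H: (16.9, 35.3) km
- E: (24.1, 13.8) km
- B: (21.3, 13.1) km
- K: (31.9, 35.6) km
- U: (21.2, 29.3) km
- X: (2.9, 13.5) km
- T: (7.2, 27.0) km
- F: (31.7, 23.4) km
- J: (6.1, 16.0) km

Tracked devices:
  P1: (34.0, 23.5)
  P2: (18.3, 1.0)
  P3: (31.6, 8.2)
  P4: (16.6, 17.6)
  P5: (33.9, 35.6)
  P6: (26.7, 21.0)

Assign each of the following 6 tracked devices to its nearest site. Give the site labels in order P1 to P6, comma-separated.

F, B, E, B, K, F

P1 → F (d²=5.30)
P2 → B (d²=155.41)
P3 → E (d²=87.61)
P4 → B (d²=42.34)
P5 → K (d²=4.00)
P6 → F (d²=30.76)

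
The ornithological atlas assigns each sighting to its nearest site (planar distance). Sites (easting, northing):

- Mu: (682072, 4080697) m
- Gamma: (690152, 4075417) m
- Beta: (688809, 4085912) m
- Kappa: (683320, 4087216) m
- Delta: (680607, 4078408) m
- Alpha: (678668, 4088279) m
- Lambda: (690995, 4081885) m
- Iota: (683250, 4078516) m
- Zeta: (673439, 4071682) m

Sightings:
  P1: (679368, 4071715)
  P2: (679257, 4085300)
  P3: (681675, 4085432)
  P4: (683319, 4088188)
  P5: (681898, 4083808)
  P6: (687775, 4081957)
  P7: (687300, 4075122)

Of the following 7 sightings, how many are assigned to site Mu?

P1 → Zeta
P2 → Alpha
P3 → Kappa
P4 → Kappa
P5 → Mu
P6 → Lambda
P7 → Gamma
1 of the 7 goes to Mu.

1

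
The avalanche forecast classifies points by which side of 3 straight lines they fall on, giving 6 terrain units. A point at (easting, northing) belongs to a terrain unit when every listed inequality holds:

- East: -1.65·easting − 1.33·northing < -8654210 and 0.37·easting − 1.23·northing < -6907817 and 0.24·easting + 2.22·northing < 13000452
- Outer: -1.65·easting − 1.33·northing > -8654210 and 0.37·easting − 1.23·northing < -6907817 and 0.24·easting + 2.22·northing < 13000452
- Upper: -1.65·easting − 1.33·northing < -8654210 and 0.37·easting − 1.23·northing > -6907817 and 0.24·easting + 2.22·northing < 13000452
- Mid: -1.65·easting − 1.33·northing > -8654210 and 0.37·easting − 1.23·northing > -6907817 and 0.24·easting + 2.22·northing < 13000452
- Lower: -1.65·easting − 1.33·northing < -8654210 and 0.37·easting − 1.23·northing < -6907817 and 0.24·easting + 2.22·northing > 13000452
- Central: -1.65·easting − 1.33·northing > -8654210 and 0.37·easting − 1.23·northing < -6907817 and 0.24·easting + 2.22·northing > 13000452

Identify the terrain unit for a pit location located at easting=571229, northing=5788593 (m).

Outer

-1.65·571229 − 1.33·5788593 = -8641356.540, which is > -8654210
0.37·571229 − 1.23·5788593 = -6908614.660, which is < -6907817
0.24·571229 + 2.22·5788593 = 12987771.420, which is < 13000452
This sign pattern matches Outer.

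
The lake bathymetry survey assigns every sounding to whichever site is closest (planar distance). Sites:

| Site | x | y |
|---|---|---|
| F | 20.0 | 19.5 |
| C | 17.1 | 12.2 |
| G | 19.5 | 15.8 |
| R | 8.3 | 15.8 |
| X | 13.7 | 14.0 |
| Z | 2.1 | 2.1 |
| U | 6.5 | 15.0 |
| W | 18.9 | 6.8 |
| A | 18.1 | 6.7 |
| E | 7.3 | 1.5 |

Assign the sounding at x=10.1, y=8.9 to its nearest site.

X

Squared distances to each site:
F: 210.370; C: 59.890; G: 135.970; R: 50.850; X: 38.970; Z: 110.240; U: 50.170; W: 81.850; A: 68.840; E: 62.600.
Minimum at X.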